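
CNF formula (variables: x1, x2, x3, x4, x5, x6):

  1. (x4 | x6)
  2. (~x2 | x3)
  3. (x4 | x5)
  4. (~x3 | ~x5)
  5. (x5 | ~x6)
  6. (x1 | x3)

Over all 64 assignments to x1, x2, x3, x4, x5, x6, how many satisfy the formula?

8

Case analysis on x3 and x5:
  x3=T, x5=T: a clause becomes empty — 0.
  x3=T, x5=F: remaining (x1,x2,x4,x6) ∈ {(F,F,T,F); (F,T,T,F); (T,F,T,F); (T,T,T,F)} — 4.
  x3=F, x5=T: remaining (x1,x2,x4,x6) ∈ {(T,F,F,T); (T,F,T,F); (T,F,T,T)} — 3.
  x3=F, x5=F: remaining (x1,x2,x4,x6) ∈ {(T,F,T,F)} — 1.
Total: 0 + 4 + 3 + 1 = 8.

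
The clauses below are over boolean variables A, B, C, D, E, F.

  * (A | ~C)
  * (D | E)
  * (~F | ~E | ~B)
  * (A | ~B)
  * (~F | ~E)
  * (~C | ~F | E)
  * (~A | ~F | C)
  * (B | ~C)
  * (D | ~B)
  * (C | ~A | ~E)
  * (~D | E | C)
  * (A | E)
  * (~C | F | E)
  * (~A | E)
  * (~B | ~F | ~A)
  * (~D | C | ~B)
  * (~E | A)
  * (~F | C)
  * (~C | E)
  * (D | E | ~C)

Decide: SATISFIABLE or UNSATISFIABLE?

Try A = True.
  then E is forced to True.
  then F is forced to False.
  then C is forced to True.
  then B is forced to True.
  then D is forced to True.
So A=T, B=T, C=T, D=T, E=T, F=F is a satisfying assignment.

SATISFIABLE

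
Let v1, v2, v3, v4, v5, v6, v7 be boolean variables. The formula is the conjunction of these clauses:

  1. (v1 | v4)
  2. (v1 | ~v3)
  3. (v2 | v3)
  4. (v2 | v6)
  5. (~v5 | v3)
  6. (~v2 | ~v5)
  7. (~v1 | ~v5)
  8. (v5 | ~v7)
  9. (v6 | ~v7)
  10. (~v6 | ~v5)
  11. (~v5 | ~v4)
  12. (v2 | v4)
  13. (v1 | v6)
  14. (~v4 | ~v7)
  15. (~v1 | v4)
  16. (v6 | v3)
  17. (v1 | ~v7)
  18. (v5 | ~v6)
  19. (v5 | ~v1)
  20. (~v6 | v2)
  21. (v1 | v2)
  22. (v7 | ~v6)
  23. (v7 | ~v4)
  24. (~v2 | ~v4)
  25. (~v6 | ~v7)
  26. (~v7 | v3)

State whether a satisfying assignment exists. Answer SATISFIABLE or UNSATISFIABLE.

v6 = True:
  propagation gives v5=False; an empty clause results — contradiction.
v6 = False:
  propagation gives v2=True, v5=False, v7=False, v1=True; an empty clause results — contradiction.
Every branch closes, so no satisfying assignment exists.

UNSATISFIABLE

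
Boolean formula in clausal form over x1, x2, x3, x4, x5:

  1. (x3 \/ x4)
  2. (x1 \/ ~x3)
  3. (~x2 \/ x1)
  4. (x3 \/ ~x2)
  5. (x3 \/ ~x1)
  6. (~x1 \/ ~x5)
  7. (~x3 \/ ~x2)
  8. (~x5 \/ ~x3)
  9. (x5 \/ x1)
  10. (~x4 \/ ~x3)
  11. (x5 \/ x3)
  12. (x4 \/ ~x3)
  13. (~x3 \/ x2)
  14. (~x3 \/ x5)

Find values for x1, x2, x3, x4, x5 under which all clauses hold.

x1 = 0, x2 = 0, x3 = 0, x4 = 1, x5 = 1

Try x1 = False.
  then x3 is forced to False.
  then x4 is forced to True.
  then x2 is forced to False.
  then x5 is forced to True.
Every clause has at least one true literal under this assignment.
Check each clause:
  1. (x4 \/ x3) — x4 is true.
  2. (~x3 \/ x1) — ~x3 is true.
  3. (x1 \/ ~x2) — ~x2 is true.
  4. (x3 \/ ~x2) — ~x2 is true.
  5. (~x1 \/ x3) — ~x1 is true.
  6. (~x1 \/ ~x5) — ~x1 is true.
  7. (~x3 \/ ~x2) — ~x3 is true.
  8. (~x3 \/ ~x5) — ~x3 is true.
  9. (x1 \/ x5) — x5 is true.
  10. (~x3 \/ ~x4) — ~x3 is true.
  11. (x3 \/ x5) — x5 is true.
  12. (~x3 \/ x4) — x4 is true.
  13. (x2 \/ ~x3) — ~x3 is true.
  14. (~x3 \/ x5) — x5 is true.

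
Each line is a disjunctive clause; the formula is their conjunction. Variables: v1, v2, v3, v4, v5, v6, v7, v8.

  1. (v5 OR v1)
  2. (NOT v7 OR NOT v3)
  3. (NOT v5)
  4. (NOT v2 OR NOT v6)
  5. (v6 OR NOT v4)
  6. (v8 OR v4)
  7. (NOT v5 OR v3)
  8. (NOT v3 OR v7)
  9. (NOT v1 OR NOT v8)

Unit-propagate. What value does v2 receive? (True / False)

False

Unit clause (NOT v5) sets v5 = False.
In (v5 OR v1), v5 is now false; v1 must hold, so v1 = True.
(NOT v8 OR NOT v1): since v1 = True, the clause reduces to (NOT v8). v8 = False.
(v8 OR v4): since v8 = False, the clause reduces to (v4). v4 = True.
From (v6 OR NOT v4) and v4 = True: v6 = True.
From (NOT v2 OR NOT v6) and v6 = True: v2 = False.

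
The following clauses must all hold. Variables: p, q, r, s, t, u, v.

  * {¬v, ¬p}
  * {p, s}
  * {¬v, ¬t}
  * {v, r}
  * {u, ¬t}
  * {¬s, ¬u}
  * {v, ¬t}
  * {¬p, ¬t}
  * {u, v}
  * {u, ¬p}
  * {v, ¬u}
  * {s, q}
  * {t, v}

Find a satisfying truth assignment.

p=F  q=F  r=T  s=T  t=F  u=F  v=T

Pure literal: r appears only positively; assign r = True.
Set p = False and propagate.
  then s is forced to True.
  then u is forced to False.
  then t is forced to False.
  then v is forced to True.
q is now unconstrained; take q = False.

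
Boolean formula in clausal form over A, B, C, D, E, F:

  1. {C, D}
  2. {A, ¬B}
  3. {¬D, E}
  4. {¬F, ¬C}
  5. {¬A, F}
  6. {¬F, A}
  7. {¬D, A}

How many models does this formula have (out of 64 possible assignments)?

4

The models are:
  A=0 B=0 C=1 D=0 E=0 F=0
  A=0 B=0 C=1 D=0 E=1 F=0
  A=1 B=0 C=0 D=1 E=1 F=1
  A=1 B=1 C=0 D=1 E=1 F=1
That's 4 in total.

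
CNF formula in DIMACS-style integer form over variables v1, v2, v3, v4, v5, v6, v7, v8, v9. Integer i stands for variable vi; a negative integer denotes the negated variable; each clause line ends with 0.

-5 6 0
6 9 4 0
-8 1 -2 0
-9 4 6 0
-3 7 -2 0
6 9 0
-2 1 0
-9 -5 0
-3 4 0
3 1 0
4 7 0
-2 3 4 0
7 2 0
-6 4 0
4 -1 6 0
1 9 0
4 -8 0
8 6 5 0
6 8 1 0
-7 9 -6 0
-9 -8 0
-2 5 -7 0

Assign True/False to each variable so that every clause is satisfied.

Pure literal: v4 appears only positively; assign v4 = True.
Try v1 = True.
Try v2 = False.
  then v7 is forced to True.
For the remaining variables, v3 = False, v5 = False, v6 = True, v8 = False, v9 = True works.
Check each clause:
  1. (v6 || !v5) — !v5 is true.
  2. (v4 || v6 || v9) — v9 is true.
  3. (!v8 || !v2 || v1) — !v8 is true.
  4. (!v9 || v4 || v6) — v4 is true.
  5. (!v2 || !v3 || v7) — !v3 is true.
  6. (v9 || v6) — v9 is true.
  7. (!v2 || v1) — v1 is true.
  8. (!v5 || !v9) — !v5 is true.
  9. (v4 || !v3) — v4 is true.
  10. (v1 || v3) — v1 is true.
  11. (v7 || v4) — v4 is true.
  12. (v4 || v3 || !v2) — v4 is true.
  13. (v2 || v7) — v7 is true.
  14. (!v6 || v4) — v4 is true.
  15. (!v1 || v4 || v6) — v4 is true.
  16. (v1 || v9) — v9 is true.
  17. (!v8 || v4) — !v8 is true.
  18. (v6 || v5 || v8) — v6 is true.
  19. (v6 || v1 || v8) — v1 is true.
  20. (v9 || !v7 || !v6) — v9 is true.
  21. (!v9 || !v8) — !v8 is true.
  22. (!v2 || !v7 || v5) — !v2 is true.

v1=T, v2=F, v3=F, v4=T, v5=F, v6=T, v7=T, v8=F, v9=T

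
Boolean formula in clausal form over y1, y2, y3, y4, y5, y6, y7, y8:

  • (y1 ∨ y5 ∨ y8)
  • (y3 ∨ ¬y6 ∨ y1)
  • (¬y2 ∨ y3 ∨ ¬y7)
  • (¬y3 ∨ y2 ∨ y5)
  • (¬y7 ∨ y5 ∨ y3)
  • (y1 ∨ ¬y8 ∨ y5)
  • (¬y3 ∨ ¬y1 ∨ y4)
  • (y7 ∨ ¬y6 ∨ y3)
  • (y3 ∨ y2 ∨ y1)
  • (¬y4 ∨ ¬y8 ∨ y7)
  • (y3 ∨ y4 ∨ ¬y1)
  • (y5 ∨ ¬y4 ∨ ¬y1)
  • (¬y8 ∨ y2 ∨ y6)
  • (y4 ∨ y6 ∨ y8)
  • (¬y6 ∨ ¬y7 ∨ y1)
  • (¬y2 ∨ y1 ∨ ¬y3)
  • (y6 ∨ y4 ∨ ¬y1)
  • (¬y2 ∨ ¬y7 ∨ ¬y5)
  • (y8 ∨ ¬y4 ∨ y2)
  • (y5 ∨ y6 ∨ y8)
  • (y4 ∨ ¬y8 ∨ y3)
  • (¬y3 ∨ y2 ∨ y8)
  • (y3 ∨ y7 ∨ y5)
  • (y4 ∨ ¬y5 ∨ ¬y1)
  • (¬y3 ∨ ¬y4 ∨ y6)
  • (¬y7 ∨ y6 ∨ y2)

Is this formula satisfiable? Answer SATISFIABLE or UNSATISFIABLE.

SATISFIABLE

Try y1 = False.
For the remaining variables, y2 = True, y3 = False, y4 = True, y5 = True, y6 = False, y7 = False, y8 = False works.
So y1=False, y2=True, y3=False, y4=True, y5=True, y6=False, y7=False, y8=False is a satisfying assignment.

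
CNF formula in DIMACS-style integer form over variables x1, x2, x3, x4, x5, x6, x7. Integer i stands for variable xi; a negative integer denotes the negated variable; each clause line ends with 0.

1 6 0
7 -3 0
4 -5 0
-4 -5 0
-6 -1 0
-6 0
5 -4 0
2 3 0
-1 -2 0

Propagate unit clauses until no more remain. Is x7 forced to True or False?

True

Unit clause (¬x6) sets x6 = False.
(x1 ∨ x6): since x6 = False, the clause reduces to (x1). x1 = True.
In (¬x1 ∨ ¬x2), ¬x1 is now false; ¬x2 must hold, so x2 = False.
From (x3 ∨ x2) and x2 = False: x3 = True.
In (¬x3 ∨ x7), ¬x3 is now false; x7 must hold, so x7 = True.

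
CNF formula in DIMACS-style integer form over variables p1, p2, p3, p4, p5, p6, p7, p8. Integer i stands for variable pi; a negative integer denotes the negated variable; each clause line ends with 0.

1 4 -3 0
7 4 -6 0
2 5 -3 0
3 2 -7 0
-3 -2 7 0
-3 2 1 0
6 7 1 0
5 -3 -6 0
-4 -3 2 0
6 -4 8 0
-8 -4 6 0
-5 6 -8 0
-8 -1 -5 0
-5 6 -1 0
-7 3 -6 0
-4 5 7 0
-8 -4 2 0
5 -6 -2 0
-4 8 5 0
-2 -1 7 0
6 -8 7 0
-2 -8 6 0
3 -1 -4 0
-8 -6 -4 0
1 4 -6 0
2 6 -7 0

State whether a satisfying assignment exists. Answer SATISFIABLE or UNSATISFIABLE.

SATISFIABLE

Try p1 = True.
Branch on p2: take p2 = False.
Set p3 = False and propagate.
  then p7 is forced to False.
  then p4 is forced to False.
  then p6 is forced to False.
  then p5 is forced to False.
  then p8 is forced to False.
Every clause has at least one true literal under this assignment.
So p1=T, p2=F, p3=F, p4=F, p5=F, p6=F, p7=F, p8=F is a satisfying assignment.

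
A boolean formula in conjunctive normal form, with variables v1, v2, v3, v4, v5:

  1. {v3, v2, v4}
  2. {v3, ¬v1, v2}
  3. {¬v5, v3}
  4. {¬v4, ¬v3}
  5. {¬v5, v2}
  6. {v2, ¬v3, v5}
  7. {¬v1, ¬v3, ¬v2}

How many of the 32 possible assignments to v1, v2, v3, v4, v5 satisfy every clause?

7

Satisfying assignments:
  v1=F v2=F v3=F v4=T v5=F
  v1=F v2=T v3=F v4=F v5=F
  v1=F v2=T v3=F v4=T v5=F
  v1=F v2=T v3=T v4=F v5=F
  v1=F v2=T v3=T v4=F v5=T
  v1=T v2=T v3=F v4=F v5=F
  v1=T v2=T v3=F v4=T v5=F
That's 7 in total.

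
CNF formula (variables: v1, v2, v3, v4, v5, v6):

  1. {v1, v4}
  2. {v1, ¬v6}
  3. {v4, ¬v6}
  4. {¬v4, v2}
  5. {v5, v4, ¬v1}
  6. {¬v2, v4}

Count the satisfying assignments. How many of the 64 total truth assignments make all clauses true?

14

Split on v4, then v1.
  v4=T, v1=T: forces v2=T; v3, v5, v6 free → 2^3 = 8.
  v4=T, v1=F: remaining (v2,v3,v5,v6) ∈ {(T,F,F,F); (T,F,T,F); (T,T,F,F); (T,T,T,F)} — 4.
  v4=F, v1=T: remaining (v2,v3,v5,v6) ∈ {(F,F,T,F); (F,T,T,F)} — 2.
  v4=F, v1=F: a clause becomes empty — 0.
Total: 8 + 4 + 2 + 0 = 14.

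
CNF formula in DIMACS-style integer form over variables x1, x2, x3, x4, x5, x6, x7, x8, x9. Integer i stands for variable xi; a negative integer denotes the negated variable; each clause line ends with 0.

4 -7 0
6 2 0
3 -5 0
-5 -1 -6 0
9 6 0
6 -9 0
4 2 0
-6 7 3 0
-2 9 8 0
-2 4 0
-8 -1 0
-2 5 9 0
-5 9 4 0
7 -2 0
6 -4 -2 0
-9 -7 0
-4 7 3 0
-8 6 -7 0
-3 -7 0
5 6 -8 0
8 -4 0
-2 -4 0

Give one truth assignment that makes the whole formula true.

x1 = False  x2 = False  x3 = True  x4 = True  x5 = True  x6 = True  x7 = False  x8 = True  x9 = False

Pure literal: x1 appears only negated; assign x1 = False.
Branch on x2: take x2 = False.
  then x6 is forced to True.
  then x4 is forced to True.
  then x8 is forced to True.
Set x3 = True and propagate.
  then x7 is forced to False.
x5, x9 are now unconstrained; take x5 = True, x9 = False.
Check each clause:
  1. (~x7 \/ x4) — ~x7 is true.
  2. (x6 \/ x2) — x6 is true.
  3. (x3 \/ ~x5) — x3 is true.
  4. (~x5 \/ ~x1 \/ ~x6) — ~x1 is true.
  5. (x9 \/ x6) — x6 is true.
  6. (~x9 \/ x6) — x6 is true.
  7. (x2 \/ x4) — x4 is true.
  8. (x7 \/ ~x6 \/ x3) — x3 is true.
  9. (x9 \/ x8 \/ ~x2) — x8 is true.
  10. (x4 \/ ~x2) — x4 is true.
  11. (~x1 \/ ~x8) — ~x1 is true.
  12. (x5 \/ ~x2 \/ x9) — x5 is true.
  13. (x9 \/ ~x5 \/ x4) — x4 is true.
  14. (x7 \/ ~x2) — ~x2 is true.
  15. (~x4 \/ ~x2 \/ x6) — x6 is true.
  16. (~x9 \/ ~x7) — ~x7 is true.
  17. (x3 \/ ~x4 \/ x7) — x3 is true.
  18. (~x7 \/ x6 \/ ~x8) — ~x7 is true.
  19. (~x7 \/ ~x3) — ~x7 is true.
  20. (~x8 \/ x5 \/ x6) — x5 is true.
  21. (x8 \/ ~x4) — x8 is true.
  22. (~x4 \/ ~x2) — ~x2 is true.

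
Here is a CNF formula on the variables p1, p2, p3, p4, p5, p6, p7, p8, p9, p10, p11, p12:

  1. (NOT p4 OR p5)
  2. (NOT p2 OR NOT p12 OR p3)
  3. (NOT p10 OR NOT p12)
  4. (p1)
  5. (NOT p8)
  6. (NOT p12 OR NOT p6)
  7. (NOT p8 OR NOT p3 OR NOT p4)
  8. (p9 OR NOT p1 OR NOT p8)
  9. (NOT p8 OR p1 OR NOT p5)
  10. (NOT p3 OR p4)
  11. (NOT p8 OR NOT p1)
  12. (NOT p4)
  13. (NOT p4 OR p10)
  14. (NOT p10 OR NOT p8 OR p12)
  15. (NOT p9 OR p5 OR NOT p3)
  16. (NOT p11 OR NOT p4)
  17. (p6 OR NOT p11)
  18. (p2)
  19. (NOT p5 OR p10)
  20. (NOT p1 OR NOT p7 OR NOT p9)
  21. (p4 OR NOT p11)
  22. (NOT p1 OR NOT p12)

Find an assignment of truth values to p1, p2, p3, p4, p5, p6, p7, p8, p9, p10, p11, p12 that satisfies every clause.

p1=True, p2=True, p3=False, p4=False, p5=False, p6=True, p7=False, p8=False, p9=False, p10=True, p11=False, p12=False

Check each clause:
  1. (NOT p4 OR p5) — NOT p4 is true.
  2. (NOT p12 OR NOT p2 OR p3) — NOT p12 is true.
  3. (NOT p10 OR NOT p12) — NOT p12 is true.
  4. (p1) — p1 is true.
  5. (NOT p8) — NOT p8 is true.
  6. (NOT p12 OR NOT p6) — NOT p12 is true.
  7. (NOT p8 OR NOT p3 OR NOT p4) — NOT p8 is true.
  8. (NOT p8 OR p9 OR NOT p1) — NOT p8 is true.
  9. (NOT p5 OR NOT p8 OR p1) — NOT p8 is true.
  10. (p4 OR NOT p3) — NOT p3 is true.
  11. (NOT p1 OR NOT p8) — NOT p8 is true.
  12. (NOT p4) — NOT p4 is true.
  13. (NOT p4 OR p10) — p10 is true.
  14. (NOT p8 OR NOT p10 OR p12) — NOT p8 is true.
  15. (p5 OR NOT p3 OR NOT p9) — NOT p3 is true.
  16. (NOT p11 OR NOT p4) — NOT p4 is true.
  17. (NOT p11 OR p6) — NOT p11 is true.
  18. (p2) — p2 is true.
  19. (NOT p5 OR p10) — p10 is true.
  20. (NOT p9 OR NOT p7 OR NOT p1) — NOT p7 is true.
  21. (NOT p11 OR p4) — NOT p11 is true.
  22. (NOT p12 OR NOT p1) — NOT p12 is true.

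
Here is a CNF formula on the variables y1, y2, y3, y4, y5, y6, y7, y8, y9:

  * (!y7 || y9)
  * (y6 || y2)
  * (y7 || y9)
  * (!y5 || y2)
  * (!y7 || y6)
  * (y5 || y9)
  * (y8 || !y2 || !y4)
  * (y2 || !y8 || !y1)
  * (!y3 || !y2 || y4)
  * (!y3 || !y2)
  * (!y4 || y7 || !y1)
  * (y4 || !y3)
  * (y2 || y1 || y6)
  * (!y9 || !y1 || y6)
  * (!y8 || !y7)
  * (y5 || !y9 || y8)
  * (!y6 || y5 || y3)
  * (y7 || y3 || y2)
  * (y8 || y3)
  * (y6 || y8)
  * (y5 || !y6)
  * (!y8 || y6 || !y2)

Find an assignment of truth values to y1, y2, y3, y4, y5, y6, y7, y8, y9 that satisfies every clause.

Branch on y1: take y1 = True.
Try y2 = True.
  then y3 is forced to False.
  then y8 is forced to True.
  then y7 is forced to False.
  then y9 is forced to True.
  then y4 is forced to False.
  then y6 is forced to True.
  then y5 is forced to True.
Every clause has at least one true literal under this assignment.

y1=True, y2=True, y3=False, y4=False, y5=True, y6=True, y7=False, y8=True, y9=True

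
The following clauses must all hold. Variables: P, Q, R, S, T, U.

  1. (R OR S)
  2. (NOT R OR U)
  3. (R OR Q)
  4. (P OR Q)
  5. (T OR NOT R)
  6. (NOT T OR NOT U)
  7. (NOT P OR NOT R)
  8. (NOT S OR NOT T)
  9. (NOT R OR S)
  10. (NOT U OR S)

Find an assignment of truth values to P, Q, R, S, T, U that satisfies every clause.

P=0, Q=1, R=0, S=1, T=0, U=1

Pure literal: Q appears only positively; assign Q = True.
Set P = False and propagate.
Branch on R: take R = False.
  then S is forced to True.
  then T is forced to False.
U is now unconstrained; take U = True.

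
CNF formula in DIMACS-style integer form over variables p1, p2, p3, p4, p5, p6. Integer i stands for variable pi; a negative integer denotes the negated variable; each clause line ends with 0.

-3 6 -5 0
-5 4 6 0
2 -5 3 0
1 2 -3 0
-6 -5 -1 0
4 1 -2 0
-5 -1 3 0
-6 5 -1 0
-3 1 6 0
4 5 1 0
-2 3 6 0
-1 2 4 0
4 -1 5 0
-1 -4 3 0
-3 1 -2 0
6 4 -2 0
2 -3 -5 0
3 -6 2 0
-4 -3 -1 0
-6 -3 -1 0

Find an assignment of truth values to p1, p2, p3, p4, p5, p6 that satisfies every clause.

p1=F, p2=F, p3=F, p4=T, p5=F, p6=F

Check each clause:
  1. (~p3 \/ ~p5 \/ p6) — ~p5 is true.
  2. (~p5 \/ p4 \/ p6) — ~p5 is true.
  3. (p2 \/ p3 \/ ~p5) — ~p5 is true.
  4. (p1 \/ p2 \/ ~p3) — ~p3 is true.
  5. (~p6 \/ ~p1 \/ ~p5) — ~p6 is true.
  6. (p4 \/ ~p2 \/ p1) — p4 is true.
  7. (~p5 \/ p3 \/ ~p1) — ~p1 is true.
  8. (p5 \/ ~p6 \/ ~p1) — ~p6 is true.
  9. (p1 \/ ~p3 \/ p6) — ~p3 is true.
  10. (p1 \/ p5 \/ p4) — p4 is true.
  11. (p6 \/ p3 \/ ~p2) — ~p2 is true.
  12. (p2 \/ ~p1 \/ p4) — p4 is true.
  13. (~p1 \/ p4 \/ p5) — p4 is true.
  14. (p3 \/ ~p4 \/ ~p1) — ~p1 is true.
  15. (~p2 \/ p1 \/ ~p3) — ~p3 is true.
  16. (p6 \/ ~p2 \/ p4) — p4 is true.
  17. (p2 \/ ~p3 \/ ~p5) — ~p5 is true.
  18. (p3 \/ ~p6 \/ p2) — ~p6 is true.
  19. (~p1 \/ ~p3 \/ ~p4) — ~p3 is true.
  20. (~p3 \/ ~p6 \/ ~p1) — ~p6 is true.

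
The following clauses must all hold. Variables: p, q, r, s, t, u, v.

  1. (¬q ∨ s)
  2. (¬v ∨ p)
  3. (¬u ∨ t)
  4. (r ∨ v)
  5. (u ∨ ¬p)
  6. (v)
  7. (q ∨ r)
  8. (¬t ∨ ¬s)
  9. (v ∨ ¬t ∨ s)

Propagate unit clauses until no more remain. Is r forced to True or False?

True

(v) is a unit clause: v = True.
(p ∨ ¬v) with v = True leaves only p, so p = True.
From (¬p ∨ u) and p = True: u = True.
(t ∨ ¬u): since u = True, the clause reduces to (t). t = True.
From (¬s ∨ ¬t) and t = True: s = False.
In (¬q ∨ s), s is now false; ¬q must hold, so q = False.
(r ∨ q) with q = False leaves only r, so r = True.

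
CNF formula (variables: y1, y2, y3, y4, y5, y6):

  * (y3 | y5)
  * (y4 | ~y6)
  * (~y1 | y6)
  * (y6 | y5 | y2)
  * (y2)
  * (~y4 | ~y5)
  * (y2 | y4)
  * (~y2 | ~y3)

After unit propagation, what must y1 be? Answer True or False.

False

(y2) stands alone — y2 = True.
From (~y3 | ~y2) and y2 = True: y3 = False.
(y3 | y5) with y3 = False leaves only y5, so y5 = True.
In (~y4 | ~y5), ~y5 is now false; ~y4 must hold, so y4 = False.
(y4 | ~y6): since y4 = False, the clause reduces to (~y6). y6 = False.
In (~y1 | y6), y6 is now false; ~y1 must hold, so y1 = False.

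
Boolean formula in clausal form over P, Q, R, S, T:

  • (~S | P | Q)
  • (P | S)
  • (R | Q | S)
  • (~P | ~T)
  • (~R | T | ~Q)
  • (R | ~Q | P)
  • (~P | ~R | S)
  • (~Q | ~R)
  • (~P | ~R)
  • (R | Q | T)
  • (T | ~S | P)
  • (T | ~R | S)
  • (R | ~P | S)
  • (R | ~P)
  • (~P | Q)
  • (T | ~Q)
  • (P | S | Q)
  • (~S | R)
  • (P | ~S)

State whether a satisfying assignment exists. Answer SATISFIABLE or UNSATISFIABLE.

P = True:
  propagation gives T=False, R=False; an empty clause results — contradiction.
P = False:
  propagation gives S=True; an empty clause results — contradiction.
Every branch closes, so no satisfying assignment exists.

UNSATISFIABLE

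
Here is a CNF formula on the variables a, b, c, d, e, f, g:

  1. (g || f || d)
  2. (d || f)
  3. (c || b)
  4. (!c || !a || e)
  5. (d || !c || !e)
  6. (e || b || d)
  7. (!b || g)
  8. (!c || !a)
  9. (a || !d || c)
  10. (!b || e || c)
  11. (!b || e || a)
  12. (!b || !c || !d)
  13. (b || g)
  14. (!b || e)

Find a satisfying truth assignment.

a=False, b=True, c=False, d=False, e=True, f=True, g=True

Check each clause:
  1. (f || g || d) — f is true.
  2. (d || f) — f is true.
  3. (b || c) — b is true.
  4. (!a || e || !c) — !c is true.
  5. (!e || d || !c) — !c is true.
  6. (e || d || b) — b is true.
  7. (g || !b) — g is true.
  8. (!a || !c) — !c is true.
  9. (!d || c || a) — !d is true.
  10. (!b || c || e) — e is true.
  11. (!b || a || e) — e is true.
  12. (!b || !c || !d) — !d is true.
  13. (g || b) — b is true.
  14. (!b || e) — e is true.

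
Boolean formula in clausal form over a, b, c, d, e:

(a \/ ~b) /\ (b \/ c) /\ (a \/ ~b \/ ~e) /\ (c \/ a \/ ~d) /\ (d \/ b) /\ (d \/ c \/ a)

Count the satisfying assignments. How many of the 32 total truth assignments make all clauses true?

12

Split on a, then b.
  a=1, b=1: c, d, e free → 2^3 = 8.
  a=1, b=0: remaining (c,d,e) ∈ {(1,1,0); (1,1,1)} — 2.
  a=0, b=1: a clause becomes empty — 0.
  a=0, b=0: remaining (c,d,e) ∈ {(1,1,0); (1,1,1)} — 2.
Total: 8 + 2 + 0 + 2 = 12.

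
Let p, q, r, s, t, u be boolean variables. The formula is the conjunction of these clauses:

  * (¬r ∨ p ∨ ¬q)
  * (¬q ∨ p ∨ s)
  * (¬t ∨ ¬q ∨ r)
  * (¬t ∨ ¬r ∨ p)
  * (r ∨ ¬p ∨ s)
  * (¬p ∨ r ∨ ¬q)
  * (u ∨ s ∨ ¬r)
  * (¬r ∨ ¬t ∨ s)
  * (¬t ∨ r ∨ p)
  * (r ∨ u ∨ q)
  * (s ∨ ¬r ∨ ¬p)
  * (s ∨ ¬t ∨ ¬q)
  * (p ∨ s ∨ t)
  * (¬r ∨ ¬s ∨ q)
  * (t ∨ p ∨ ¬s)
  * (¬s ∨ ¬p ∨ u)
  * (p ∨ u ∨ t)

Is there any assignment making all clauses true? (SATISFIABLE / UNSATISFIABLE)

SATISFIABLE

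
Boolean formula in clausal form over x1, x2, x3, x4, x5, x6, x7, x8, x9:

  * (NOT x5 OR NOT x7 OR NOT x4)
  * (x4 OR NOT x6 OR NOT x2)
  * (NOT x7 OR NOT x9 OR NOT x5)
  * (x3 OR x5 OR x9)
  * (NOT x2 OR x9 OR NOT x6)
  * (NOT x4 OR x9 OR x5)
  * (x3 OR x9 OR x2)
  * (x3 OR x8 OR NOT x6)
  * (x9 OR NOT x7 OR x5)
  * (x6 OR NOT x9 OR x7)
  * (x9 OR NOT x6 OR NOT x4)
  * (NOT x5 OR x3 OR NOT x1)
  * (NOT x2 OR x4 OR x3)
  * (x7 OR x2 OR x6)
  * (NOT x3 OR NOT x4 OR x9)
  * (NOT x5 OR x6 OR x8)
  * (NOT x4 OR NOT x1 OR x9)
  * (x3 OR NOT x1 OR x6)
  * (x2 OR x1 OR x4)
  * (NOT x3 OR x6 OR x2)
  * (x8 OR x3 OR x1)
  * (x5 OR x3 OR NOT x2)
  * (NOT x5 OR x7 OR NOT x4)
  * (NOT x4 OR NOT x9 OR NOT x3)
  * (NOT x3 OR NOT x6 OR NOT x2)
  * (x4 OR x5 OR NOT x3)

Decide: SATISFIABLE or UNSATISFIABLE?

Try x1 = True.
For the remaining variables, x2 = False, x3 = True, x4 = False, x5 = True, x6 = True, x7 = False, x8 = False, x9 = True works.
So x1=T, x2=F, x3=T, x4=F, x5=T, x6=T, x7=F, x8=F, x9=T is a satisfying assignment.

SATISFIABLE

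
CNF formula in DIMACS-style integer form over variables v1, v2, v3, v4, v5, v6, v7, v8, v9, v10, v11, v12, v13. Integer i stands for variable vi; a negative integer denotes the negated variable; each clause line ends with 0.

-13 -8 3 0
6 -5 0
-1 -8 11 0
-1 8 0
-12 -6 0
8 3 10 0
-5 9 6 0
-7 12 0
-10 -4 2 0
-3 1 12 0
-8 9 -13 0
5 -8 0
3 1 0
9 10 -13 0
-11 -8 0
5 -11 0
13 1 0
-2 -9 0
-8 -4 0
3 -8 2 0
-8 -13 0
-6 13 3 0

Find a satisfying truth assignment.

v1=F, v2=F, v3=T, v4=F, v5=F, v6=F, v7=T, v8=F, v9=F, v10=T, v11=F, v12=T, v13=T

Check each clause:
  1. (~v8 | v3 | ~v13) — ~v8 is true.
  2. (~v5 | v6) — ~v5 is true.
  3. (v11 | ~v8 | ~v1) — ~v8 is true.
  4. (v8 | ~v1) — ~v1 is true.
  5. (~v6 | ~v12) — ~v6 is true.
  6. (v3 | v10 | v8) — v10 is true.
  7. (v9 | ~v5 | v6) — ~v5 is true.
  8. (v12 | ~v7) — v12 is true.
  9. (v2 | ~v10 | ~v4) — ~v4 is true.
  10. (v1 | ~v3 | v12) — v12 is true.
  11. (~v13 | v9 | ~v8) — ~v8 is true.
  12. (v5 | ~v8) — ~v8 is true.
  13. (v3 | v1) — v3 is true.
  14. (v9 | v10 | ~v13) — v10 is true.
  15. (~v11 | ~v8) — ~v8 is true.
  16. (~v11 | v5) — ~v11 is true.
  17. (v13 | v1) — v13 is true.
  18. (~v2 | ~v9) — ~v2 is true.
  19. (~v4 | ~v8) — ~v8 is true.
  20. (v3 | v2 | ~v8) — ~v8 is true.
  21. (~v13 | ~v8) — ~v8 is true.
  22. (v13 | ~v6 | v3) — ~v6 is true.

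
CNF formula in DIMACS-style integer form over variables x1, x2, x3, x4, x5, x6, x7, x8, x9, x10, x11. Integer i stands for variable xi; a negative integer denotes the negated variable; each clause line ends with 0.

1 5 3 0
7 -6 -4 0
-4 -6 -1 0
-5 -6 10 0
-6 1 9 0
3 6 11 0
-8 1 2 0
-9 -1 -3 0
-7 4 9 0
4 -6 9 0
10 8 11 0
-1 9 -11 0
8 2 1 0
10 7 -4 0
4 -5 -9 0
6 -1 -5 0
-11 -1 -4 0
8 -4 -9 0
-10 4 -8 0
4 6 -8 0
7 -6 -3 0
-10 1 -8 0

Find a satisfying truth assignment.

x2 occurs only positively in the remaining clauses — set x2 = True.
Set x1 = False and propagate.
The remaining clauses are satisfied by x3 = True, x4 = True, x5 = True, x6 = False, x7 = True, x8 = True, x9 = False, x10 = False, x11 = True.

x1 = F  x2 = T  x3 = T  x4 = T  x5 = T  x6 = F  x7 = T  x8 = T  x9 = F  x10 = F  x11 = T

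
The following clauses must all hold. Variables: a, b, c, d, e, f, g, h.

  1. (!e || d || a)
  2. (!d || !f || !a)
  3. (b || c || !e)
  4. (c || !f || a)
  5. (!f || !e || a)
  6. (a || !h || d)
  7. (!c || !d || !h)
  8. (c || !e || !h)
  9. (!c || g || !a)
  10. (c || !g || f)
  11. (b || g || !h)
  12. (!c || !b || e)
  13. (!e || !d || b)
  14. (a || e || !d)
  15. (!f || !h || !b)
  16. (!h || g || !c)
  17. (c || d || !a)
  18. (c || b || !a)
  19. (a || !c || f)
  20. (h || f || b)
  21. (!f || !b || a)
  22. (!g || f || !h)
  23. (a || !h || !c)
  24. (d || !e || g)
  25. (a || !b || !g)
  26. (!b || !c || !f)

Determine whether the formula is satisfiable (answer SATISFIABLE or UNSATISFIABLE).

SATISFIABLE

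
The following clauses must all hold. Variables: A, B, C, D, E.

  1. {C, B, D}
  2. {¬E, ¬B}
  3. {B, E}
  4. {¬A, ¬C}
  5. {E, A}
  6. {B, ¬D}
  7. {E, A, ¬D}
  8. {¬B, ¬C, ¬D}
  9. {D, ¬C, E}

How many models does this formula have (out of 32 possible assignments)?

3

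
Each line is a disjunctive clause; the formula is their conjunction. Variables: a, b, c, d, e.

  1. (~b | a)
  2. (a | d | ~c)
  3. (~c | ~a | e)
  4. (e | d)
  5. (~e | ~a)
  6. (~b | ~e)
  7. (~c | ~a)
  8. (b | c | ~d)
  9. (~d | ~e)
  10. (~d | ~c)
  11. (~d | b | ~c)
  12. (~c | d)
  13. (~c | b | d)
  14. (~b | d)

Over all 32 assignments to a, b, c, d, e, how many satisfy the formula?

2

The models are:
  a=0 b=0 c=0 d=0 e=1
  a=1 b=1 c=0 d=1 e=0
Count: 2.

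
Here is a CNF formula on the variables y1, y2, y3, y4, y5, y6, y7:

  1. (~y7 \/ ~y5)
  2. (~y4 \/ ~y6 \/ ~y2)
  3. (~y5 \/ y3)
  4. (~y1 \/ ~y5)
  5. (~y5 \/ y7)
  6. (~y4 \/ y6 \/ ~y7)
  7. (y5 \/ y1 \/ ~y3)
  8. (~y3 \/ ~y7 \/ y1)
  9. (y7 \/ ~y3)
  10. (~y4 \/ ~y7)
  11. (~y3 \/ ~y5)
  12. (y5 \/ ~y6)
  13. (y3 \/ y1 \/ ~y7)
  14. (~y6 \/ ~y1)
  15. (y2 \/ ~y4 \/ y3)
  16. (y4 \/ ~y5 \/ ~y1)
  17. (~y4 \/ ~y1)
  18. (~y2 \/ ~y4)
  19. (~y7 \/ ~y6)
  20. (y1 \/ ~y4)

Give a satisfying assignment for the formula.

y1 = True, y2 = False, y3 = False, y4 = False, y5 = False, y6 = False, y7 = True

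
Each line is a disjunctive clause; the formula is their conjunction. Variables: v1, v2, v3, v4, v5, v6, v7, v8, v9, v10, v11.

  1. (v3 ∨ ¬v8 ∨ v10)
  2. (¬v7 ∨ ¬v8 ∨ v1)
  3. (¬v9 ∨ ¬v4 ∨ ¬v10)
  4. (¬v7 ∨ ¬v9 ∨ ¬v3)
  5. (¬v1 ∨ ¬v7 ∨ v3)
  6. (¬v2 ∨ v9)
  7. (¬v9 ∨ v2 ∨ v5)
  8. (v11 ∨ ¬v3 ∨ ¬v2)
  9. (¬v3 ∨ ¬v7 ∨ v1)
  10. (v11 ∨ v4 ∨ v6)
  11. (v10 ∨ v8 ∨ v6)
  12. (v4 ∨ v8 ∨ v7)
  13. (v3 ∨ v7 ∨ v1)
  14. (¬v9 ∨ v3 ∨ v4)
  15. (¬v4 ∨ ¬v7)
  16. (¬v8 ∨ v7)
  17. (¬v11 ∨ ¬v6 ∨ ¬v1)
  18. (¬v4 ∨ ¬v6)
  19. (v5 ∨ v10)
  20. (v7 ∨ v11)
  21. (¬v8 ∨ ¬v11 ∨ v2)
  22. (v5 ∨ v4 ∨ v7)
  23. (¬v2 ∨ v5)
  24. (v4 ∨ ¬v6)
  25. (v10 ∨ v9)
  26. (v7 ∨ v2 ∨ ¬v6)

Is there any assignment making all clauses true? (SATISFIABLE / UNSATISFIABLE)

SATISFIABLE

Branch on v1: take v1 = True.
The remaining clauses are satisfied by v2 = False, v3 = False, v4 = True, v5 = False, v6 = False, v7 = False, v8 = False, v9 = False, v10 = True, v11 = True.
Every clause has at least one true literal under this assignment.
So v1 = True, v2 = False, v3 = False, v4 = True, v5 = False, v6 = False, v7 = False, v8 = False, v9 = False, v10 = True, v11 = True is a satisfying assignment.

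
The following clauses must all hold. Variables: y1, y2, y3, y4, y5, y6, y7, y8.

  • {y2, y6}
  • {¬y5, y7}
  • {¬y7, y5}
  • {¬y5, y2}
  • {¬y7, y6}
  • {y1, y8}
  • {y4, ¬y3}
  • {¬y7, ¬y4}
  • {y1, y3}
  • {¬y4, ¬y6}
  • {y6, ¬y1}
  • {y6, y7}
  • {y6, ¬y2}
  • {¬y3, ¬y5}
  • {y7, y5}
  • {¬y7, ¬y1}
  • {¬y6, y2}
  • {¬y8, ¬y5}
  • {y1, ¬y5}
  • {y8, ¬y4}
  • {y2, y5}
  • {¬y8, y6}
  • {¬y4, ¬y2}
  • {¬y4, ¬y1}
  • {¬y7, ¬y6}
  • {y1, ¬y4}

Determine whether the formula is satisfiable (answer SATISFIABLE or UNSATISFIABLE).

y6 = True:
  propagation gives y4=False, y3=False, y1=True, y7=False; an empty clause results — contradiction.
y6 = False:
  propagation gives y2=True; an empty clause results — contradiction.
Every branch closes, so no satisfying assignment exists.

UNSATISFIABLE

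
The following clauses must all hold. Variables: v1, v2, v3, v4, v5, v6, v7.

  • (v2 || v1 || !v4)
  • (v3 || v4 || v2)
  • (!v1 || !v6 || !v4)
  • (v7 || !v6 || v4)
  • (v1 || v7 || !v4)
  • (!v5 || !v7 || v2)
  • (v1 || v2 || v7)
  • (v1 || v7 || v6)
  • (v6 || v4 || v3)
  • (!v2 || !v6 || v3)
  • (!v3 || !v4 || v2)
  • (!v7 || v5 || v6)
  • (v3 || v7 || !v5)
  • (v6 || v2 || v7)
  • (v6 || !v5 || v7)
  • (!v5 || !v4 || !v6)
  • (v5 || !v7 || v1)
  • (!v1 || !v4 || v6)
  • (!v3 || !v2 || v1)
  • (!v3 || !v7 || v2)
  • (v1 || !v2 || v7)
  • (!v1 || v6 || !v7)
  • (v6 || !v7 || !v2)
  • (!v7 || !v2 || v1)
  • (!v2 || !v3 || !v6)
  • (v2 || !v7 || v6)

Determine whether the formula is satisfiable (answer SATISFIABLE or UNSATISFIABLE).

Branch on v1: take v1 = True.
The remaining clauses are satisfied by v2 = True, v3 = True, v4 = False, v5 = False, v6 = False, v7 = False.
Every clause has at least one true literal under this assignment.
So v1=True, v2=True, v3=True, v4=False, v5=False, v6=False, v7=False is a satisfying assignment.

SATISFIABLE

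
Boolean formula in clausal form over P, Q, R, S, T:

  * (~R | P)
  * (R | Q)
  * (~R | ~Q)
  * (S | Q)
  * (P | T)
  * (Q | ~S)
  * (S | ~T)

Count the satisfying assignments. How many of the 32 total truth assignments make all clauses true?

4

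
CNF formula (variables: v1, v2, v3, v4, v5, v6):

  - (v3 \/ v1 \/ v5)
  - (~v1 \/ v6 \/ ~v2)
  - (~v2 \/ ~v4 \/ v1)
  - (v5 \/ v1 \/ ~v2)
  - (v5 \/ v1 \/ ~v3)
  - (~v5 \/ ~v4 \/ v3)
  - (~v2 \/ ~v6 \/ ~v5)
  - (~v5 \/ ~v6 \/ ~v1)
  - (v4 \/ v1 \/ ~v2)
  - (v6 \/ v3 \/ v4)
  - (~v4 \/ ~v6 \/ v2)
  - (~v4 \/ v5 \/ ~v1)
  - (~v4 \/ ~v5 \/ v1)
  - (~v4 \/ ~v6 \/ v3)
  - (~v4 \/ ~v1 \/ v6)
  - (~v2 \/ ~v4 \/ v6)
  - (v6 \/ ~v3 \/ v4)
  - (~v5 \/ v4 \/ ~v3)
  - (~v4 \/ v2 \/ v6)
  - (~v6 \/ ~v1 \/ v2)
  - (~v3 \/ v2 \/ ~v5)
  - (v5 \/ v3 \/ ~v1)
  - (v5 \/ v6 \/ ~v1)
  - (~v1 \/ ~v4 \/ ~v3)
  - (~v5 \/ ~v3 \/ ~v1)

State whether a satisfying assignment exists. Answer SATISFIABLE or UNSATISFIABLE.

SATISFIABLE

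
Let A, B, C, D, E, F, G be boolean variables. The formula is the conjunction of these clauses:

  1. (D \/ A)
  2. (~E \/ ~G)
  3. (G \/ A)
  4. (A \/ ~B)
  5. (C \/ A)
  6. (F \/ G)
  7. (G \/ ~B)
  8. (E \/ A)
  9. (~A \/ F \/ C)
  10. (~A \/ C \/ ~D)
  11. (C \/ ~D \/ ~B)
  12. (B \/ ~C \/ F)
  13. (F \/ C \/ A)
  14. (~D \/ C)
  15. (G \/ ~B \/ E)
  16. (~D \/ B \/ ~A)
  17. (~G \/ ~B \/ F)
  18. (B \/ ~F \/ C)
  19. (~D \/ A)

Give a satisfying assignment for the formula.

A = True, B = True, C = False, D = False, E = False, F = True, G = True

Check each clause:
  1. (D \/ A) — A is true.
  2. (~G \/ ~E) — ~E is true.
  3. (A \/ G) — A is true.
  4. (A \/ ~B) — A is true.
  5. (A \/ C) — A is true.
  6. (G \/ F) — F is true.
  7. (G \/ ~B) — G is true.
  8. (E \/ A) — A is true.
  9. (C \/ F \/ ~A) — F is true.
  10. (C \/ ~A \/ ~D) — ~D is true.
  11. (~D \/ ~B \/ C) — ~D is true.
  12. (~C \/ F \/ B) — B is true.
  13. (F \/ A \/ C) — A is true.
  14. (C \/ ~D) — ~D is true.
  15. (E \/ G \/ ~B) — G is true.
  16. (B \/ ~D \/ ~A) — B is true.
  17. (~B \/ F \/ ~G) — F is true.
  18. (~F \/ B \/ C) — B is true.
  19. (A \/ ~D) — A is true.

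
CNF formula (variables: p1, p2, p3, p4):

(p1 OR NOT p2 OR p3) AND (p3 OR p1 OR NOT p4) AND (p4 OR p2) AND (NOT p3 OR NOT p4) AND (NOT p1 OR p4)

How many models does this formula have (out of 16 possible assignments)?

3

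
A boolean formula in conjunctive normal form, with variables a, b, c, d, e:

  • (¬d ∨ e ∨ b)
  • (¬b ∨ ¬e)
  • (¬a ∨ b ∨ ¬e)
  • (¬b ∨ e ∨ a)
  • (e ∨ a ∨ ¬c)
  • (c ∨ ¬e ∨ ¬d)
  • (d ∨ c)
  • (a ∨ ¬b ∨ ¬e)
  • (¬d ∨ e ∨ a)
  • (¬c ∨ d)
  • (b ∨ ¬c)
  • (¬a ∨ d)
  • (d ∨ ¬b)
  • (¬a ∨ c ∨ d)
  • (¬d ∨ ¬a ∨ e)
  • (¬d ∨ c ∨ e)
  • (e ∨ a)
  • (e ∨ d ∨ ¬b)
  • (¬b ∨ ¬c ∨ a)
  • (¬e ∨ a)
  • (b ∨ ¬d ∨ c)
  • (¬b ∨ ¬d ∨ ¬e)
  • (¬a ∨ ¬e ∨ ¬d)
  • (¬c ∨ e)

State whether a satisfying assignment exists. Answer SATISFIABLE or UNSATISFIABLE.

UNSATISFIABLE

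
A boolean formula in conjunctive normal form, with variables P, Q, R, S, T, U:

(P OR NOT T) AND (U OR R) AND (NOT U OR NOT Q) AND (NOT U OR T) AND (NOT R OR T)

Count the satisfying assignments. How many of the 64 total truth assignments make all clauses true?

8

Split on T, then U.
  T=T, U=T: remaining (P,Q,R,S) ∈ {(T,F,F,F); (T,F,F,T); (T,F,T,F); (T,F,T,T)} — 4.
  T=T, U=F: remaining (P,Q,R,S) ∈ {(T,F,T,F); (T,F,T,T); (T,T,T,F); (T,T,T,T)} — 4.
  T=F, U=T: a clause becomes empty — 0.
  T=F, U=F: a clause becomes empty — 0.
Total: 4 + 4 + 0 + 0 = 8.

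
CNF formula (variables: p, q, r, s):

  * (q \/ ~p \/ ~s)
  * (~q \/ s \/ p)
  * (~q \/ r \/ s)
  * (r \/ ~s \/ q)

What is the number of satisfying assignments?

Split on q, then s.
  q=1, s=1: remaining (p,r) ∈ {(0,0); (0,1); (1,0); (1,1)} — 4.
  q=1, s=0: remaining (p,r) ∈ {(1,1)} — 1.
  q=0, s=1: remaining (p,r) ∈ {(0,1)} — 1.
  q=0, s=0: remaining (p,r) ∈ {(0,0); (0,1); (1,0); (1,1)} — 4.
Total: 4 + 1 + 1 + 4 = 10.

10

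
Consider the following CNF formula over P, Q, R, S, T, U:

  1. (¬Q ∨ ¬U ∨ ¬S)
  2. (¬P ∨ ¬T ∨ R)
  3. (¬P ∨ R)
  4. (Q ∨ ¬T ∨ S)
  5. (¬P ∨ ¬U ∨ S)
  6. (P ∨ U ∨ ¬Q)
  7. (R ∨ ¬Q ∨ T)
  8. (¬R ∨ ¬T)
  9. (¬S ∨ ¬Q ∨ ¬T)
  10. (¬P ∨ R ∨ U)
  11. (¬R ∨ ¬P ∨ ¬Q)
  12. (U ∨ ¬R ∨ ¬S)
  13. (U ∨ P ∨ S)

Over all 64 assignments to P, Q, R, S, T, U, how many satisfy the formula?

Case analysis on P and R:
  P=1, R=1: remaining (Q,S,T,U) ∈ {(0,0,0,0); (0,1,0,1)} — 2.
  P=1, R=0: a clause becomes empty — 0.
  P=0, R=1: remaining (Q,S,T,U) ∈ {(0,0,0,1); (0,1,0,1); (1,0,0,1)} — 3.
  P=0, R=0: 6 of the 16 assignments to (Q,S,T,U) work.
Total: 2 + 0 + 3 + 6 = 11.

11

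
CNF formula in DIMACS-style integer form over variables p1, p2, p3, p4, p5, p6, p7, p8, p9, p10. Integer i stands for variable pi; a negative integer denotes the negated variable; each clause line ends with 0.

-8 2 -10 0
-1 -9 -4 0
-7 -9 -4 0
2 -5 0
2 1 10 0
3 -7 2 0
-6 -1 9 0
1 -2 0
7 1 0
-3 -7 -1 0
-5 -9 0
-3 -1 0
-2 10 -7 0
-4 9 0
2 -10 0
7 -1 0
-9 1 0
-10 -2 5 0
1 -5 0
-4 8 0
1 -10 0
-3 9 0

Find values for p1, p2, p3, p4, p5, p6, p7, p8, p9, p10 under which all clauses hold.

p1 = True, p2 = True, p3 = False, p4 = False, p5 = True, p6 = False, p7 = True, p8 = False, p9 = False, p10 = True

Check each clause:
  1. (p2 \/ ~p8 \/ ~p10) — ~p8 is true.
  2. (~p1 \/ ~p4 \/ ~p9) — ~p4 is true.
  3. (~p4 \/ ~p7 \/ ~p9) — ~p4 is true.
  4. (p2 \/ ~p5) — p2 is true.
  5. (p10 \/ p1 \/ p2) — p1 is true.
  6. (p2 \/ ~p7 \/ p3) — p2 is true.
  7. (p9 \/ ~p1 \/ ~p6) — ~p6 is true.
  8. (~p2 \/ p1) — p1 is true.
  9. (p1 \/ p7) — p1 is true.
  10. (~p1 \/ ~p3 \/ ~p7) — ~p3 is true.
  11. (~p9 \/ ~p5) — ~p9 is true.
  12. (~p1 \/ ~p3) — ~p3 is true.
  13. (~p2 \/ ~p7 \/ p10) — p10 is true.
  14. (p9 \/ ~p4) — ~p4 is true.
  15. (p2 \/ ~p10) — p2 is true.
  16. (~p1 \/ p7) — p7 is true.
  17. (~p9 \/ p1) — p1 is true.
  18. (~p10 \/ p5 \/ ~p2) — p5 is true.
  19. (~p5 \/ p1) — p1 is true.
  20. (~p4 \/ p8) — ~p4 is true.
  21. (p1 \/ ~p10) — p1 is true.
  22. (~p3 \/ p9) — ~p3 is true.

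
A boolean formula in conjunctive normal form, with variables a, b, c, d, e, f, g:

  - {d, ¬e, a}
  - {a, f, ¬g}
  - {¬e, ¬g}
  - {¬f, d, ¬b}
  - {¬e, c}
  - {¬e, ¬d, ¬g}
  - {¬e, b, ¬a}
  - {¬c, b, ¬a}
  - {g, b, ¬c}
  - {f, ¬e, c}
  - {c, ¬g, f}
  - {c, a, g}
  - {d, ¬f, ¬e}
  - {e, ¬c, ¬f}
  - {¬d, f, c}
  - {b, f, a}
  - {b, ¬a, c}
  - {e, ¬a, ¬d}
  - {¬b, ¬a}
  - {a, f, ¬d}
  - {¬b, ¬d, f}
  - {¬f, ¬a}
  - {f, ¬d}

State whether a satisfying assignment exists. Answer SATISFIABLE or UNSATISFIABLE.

Try a = False.
Set b = False and propagate.
  then f is forced to True.
Try c = False.
  then e is forced to False.
  then g is forced to True.
d is now unconstrained; take d = True.
Every clause has at least one true literal under this assignment.
So a = F  b = F  c = F  d = T  e = F  f = T  g = T is a satisfying assignment.

SATISFIABLE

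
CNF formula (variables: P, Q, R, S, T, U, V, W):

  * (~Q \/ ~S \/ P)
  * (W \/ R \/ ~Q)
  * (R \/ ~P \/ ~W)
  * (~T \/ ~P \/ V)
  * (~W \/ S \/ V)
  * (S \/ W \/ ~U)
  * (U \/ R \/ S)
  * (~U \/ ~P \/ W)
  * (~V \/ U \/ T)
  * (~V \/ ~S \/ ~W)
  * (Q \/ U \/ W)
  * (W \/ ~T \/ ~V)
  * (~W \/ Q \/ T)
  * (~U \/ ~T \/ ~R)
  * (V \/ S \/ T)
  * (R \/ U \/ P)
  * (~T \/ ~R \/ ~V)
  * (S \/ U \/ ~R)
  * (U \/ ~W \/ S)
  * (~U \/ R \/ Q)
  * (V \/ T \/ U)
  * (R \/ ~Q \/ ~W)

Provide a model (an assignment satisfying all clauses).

Branch on P: take P = True.
The remaining clauses are satisfied by Q = True, R = True, S = True, T = False, U = True, V = False, W = True.

P=True, Q=True, R=True, S=True, T=False, U=True, V=False, W=True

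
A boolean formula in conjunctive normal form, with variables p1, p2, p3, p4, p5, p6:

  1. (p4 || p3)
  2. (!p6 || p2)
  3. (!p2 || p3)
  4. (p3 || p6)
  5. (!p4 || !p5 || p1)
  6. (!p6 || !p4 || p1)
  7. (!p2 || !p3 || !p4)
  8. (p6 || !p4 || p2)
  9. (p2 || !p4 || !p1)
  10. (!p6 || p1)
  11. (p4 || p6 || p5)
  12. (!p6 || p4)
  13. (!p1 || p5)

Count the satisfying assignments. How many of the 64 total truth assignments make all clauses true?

4

Satisfying assignments:
  p1=F p2=F p3=T p4=F p5=T p6=F
  p1=F p2=T p3=T p4=F p5=T p6=F
  p1=T p2=F p3=T p4=F p5=T p6=F
  p1=T p2=T p3=T p4=F p5=T p6=F
Count: 4.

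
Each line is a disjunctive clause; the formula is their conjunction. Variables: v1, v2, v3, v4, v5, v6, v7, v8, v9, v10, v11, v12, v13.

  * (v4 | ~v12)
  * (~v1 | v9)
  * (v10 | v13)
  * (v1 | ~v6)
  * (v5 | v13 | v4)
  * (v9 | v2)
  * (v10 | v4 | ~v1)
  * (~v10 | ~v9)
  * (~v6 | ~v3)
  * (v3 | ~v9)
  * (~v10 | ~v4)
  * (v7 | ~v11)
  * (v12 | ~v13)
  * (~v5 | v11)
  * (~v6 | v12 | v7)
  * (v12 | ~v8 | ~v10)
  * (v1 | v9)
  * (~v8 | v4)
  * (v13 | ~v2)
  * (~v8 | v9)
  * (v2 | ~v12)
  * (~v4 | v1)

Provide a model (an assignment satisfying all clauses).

v1 = 1  v2 = 1  v3 = 1  v4 = 1  v5 = 0  v6 = 0  v7 = 1  v8 = 0  v9 = 1  v10 = 0  v11 = 0  v12 = 1  v13 = 1

v6 occurs only negated in the remaining clauses — set v6 = False.
Pure literal: v7 appears only positively; assign v7 = True.
Set v1 = True and propagate.
  then v9 is forced to True.
  then v10 is forced to False.
  then v13 is forced to True.
  then v4 is forced to True.
  then v3 is forced to True.
  then v12 is forced to True.
  then v2 is forced to True.
Set v5 = False and propagate.
v8, v11 are now unconstrained; take v8 = False, v11 = False.
Every clause has at least one true literal under this assignment.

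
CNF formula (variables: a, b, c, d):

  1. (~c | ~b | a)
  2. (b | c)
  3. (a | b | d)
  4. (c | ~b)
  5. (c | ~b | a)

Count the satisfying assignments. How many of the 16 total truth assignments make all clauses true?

5

The models are:
  a=0 b=0 c=1 d=1
  a=1 b=0 c=1 d=0
  a=1 b=0 c=1 d=1
  a=1 b=1 c=1 d=0
  a=1 b=1 c=1 d=1
That's 5 in total.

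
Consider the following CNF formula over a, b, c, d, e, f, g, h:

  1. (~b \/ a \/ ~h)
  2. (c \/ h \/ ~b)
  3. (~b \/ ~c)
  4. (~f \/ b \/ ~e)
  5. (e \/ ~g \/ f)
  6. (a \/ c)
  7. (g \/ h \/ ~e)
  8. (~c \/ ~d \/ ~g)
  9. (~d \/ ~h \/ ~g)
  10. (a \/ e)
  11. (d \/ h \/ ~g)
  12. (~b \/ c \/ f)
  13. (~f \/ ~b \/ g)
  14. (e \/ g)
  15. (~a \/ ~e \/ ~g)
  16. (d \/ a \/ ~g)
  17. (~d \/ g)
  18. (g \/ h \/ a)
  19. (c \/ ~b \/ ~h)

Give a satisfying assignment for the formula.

Branch on a: take a = False.
  then c is forced to True.
  then b is forced to False.
  then e is forced to True.
  then f is forced to False.
Try d = False.
  then g is forced to False.
  then h is forced to True.
Check each clause:
  1. (~h \/ a \/ ~b) — ~b is true.
  2. (~b \/ c \/ h) — h is true.
  3. (~b \/ ~c) — ~b is true.
  4. (b \/ ~f \/ ~e) — ~f is true.
  5. (f \/ ~g \/ e) — ~g is true.
  6. (a \/ c) — c is true.
  7. (g \/ h \/ ~e) — h is true.
  8. (~d \/ ~c \/ ~g) — ~g is true.
  9. (~h \/ ~d \/ ~g) — ~g is true.
  10. (e \/ a) — e is true.
  11. (h \/ d \/ ~g) — h is true.
  12. (c \/ ~b \/ f) — c is true.
  13. (~b \/ ~f \/ g) — ~f is true.
  14. (e \/ g) — e is true.
  15. (~g \/ ~e \/ ~a) — ~g is true.
  16. (~g \/ d \/ a) — ~g is true.
  17. (~d \/ g) — ~d is true.
  18. (h \/ a \/ g) — h is true.
  19. (~h \/ c \/ ~b) — c is true.

a = F, b = F, c = T, d = F, e = T, f = F, g = F, h = T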